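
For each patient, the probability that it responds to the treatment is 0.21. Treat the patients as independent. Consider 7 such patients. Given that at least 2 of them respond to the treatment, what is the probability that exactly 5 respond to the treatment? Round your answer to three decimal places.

0.012

X ~ Binomial(7, 0.21). Want P(X=5 | X≥2) = P(X=5) / P(X≥2).
P(X=5) = C(7,5)·0.21^5·0.79^2 = 0.00535
P(X≥2) = 1 − 0.19204 − 0.35734 = 0.45062
Ratio = 0.00535 / 0.45062 = 0.01188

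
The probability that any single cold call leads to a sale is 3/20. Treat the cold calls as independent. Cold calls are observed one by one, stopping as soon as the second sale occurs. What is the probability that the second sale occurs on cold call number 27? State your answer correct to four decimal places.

0.0101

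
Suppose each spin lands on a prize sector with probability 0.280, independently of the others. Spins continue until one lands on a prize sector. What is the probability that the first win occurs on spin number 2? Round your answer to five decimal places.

0.20160

Geometric (trials to first success), p = 0.28.
P(Y = 2) = (1−p)^1 · p = 0.72 · 0.28 = 0.2016000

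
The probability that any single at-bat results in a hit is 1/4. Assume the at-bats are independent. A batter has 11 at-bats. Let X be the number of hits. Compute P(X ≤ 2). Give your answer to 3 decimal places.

0.455

X ~ Binomial(11, 0.25); P(X ≤ 2) = Σ C(11,k) p^k (1−p)^(11−k) over k:
  k=0: C(11,0)·0.25^0·0.75^11 = 0.04224
  k=1: C(11,1)·0.25^1·0.75^10 = 0.15486
  k=2: C(11,2)·0.25^2·0.75^9 = 0.25810
Total = 0.45520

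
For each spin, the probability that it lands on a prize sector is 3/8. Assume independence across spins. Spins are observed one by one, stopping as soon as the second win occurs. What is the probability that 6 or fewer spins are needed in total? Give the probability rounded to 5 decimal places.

Finishing within 6 spins ⇔ at least 2 successes in the first 6. With X ~ Binomial(6, 0.375), P(Y ≤ 6) = 1 − P(X ≤ 1).
  k=0: C(6,0)·0.375^0·0.625^6 = 0.0596046
  k=1: C(6,1)·0.375^1·0.625^5 = 0.2145767
1 − 0.2741814 = 0.7258186

0.72582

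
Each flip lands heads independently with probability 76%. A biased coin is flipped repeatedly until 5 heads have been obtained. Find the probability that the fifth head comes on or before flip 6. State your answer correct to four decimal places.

Finishing within 6 flips ⇔ at least 5 successes in the first 6. With X ~ Binomial(6, 0.76), P(Y ≤ 6) = 1 − P(X ≤ 4).
  k=0: C(6,0)·0.76^0·0.24^6 = 0.000191
  k=1: C(6,1)·0.76^1·0.24^5 = 0.003631
  k=2: C(6,2)·0.76^2·0.24^4 = 0.028745
  k=3: C(6,3)·0.76^3·0.24^3 = 0.121368
  k=4: C(6,4)·0.76^4·0.24^2 = 0.288249
1 − 0.442184 = 0.557816

0.5578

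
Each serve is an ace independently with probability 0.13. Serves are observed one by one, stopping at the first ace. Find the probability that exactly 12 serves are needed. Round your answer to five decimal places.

0.02810

Geometric (trials to first success), p = 0.13.
P(Y = 12) = (1−p)^11 · p = 0.21613 · 0.13 = 0.0280967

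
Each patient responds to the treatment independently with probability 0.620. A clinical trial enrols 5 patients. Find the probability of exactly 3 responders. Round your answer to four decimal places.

0.3441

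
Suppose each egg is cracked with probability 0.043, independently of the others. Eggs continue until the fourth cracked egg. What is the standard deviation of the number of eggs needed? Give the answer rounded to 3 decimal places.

45.501

Y = total eggs until the fourth success; negative binomial with r=4, p=0.043.
SD(Y) = √[r(1−p)/p²] = √(2070.30827) = 45.50064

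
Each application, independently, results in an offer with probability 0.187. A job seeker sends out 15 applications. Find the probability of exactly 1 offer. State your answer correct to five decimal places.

0.15460

X ~ Binomial(n=15, p=0.187).
P(X=1) = C(15,1) · p^1 · (1−p)^14
= 15 · 0.187 · 0.055115 = 0.1545968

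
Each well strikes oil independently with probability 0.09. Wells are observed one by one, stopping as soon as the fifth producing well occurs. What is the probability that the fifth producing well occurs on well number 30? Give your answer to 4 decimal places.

Y = trial on which the fifth success occurs; negative binomial, r=5, p=0.09.
P(Y=30) = C(29,4) · p^5 · (1−p)^25
= 23751 · 5.9049e-06 · 0.094631 = 0.013272

0.0133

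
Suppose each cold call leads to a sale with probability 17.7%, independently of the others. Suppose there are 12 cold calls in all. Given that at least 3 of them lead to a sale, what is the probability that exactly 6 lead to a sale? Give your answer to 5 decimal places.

0.02456

X ~ Binomial(12, 0.177). Want P(X=6 | X≥3) = P(X=6) / P(X≥3).
P(X=6) = C(12,6)·0.177^6·0.823^6 = 0.0088290
P(X≥3) = 1 − 0.0965602 − 0.2492027 − 0.2947738 = 0.3594634
Ratio = 0.0088290 / 0.3594634 = 0.0245616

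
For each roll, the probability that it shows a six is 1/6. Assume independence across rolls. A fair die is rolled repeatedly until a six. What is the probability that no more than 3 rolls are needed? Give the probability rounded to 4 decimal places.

Y = number of rolls to the first success; geometric, p = 0.166667.
P(Y ≤ 3) = 1 − (1−p)^3 = 1 − 0.578704 = 0.421296

0.4213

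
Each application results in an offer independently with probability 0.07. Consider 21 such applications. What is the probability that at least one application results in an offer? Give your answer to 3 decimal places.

0.782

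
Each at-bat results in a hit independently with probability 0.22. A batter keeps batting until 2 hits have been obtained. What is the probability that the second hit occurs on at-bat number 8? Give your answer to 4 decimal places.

Y = trial on which the second success occurs; negative binomial, r=2, p=0.22.
P(Y=8) = C(7,1) · p^2 · (1−p)^6
= 7 · 0.0484 · 0.2252 = 0.076298

0.0763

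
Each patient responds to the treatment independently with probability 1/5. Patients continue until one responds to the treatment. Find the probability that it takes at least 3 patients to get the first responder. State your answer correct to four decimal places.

Y = number of patients to the first success; geometric, p = 0.20.
P(Y > 2) = P(first 2 all fail) = (1−p)^2 = 0.640000

0.6400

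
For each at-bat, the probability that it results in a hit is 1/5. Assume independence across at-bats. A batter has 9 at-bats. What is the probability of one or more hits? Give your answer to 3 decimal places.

0.866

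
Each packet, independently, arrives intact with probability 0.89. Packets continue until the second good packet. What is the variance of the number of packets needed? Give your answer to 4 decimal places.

Y = total packets until the second success; negative binomial with r=2, p=0.89.
Var(Y) = r(1−p)/p² = 2·0.11 / 0.89² = 0.277743

0.2777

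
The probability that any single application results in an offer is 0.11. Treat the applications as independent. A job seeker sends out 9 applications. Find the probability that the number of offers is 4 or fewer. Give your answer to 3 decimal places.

X ~ Binomial(9, 0.11); P(X ≤ 4) = Σ C(9,k) p^k (1−p)^(9−k) over k:
  k=0: C(9,0)·0.11^0·0.89^9 = 0.35036
  k=1: C(9,1)·0.11^1·0.89^8 = 0.38972
  k=2: C(9,2)·0.11^2·0.89^7 = 0.19267
  k=3: C(9,3)·0.11^3·0.89^6 = 0.05556
  k=4: C(9,4)·0.11^4·0.89^5 = 0.01030
Total = 0.99862

0.999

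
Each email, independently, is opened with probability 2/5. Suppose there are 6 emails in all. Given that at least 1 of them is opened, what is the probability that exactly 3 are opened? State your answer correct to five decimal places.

X ~ Binomial(6, 0.40). Want P(X=3 | X≥1) = P(X=3) / P(X≥1).
P(X=3) = C(6,3)·0.40^3·0.60^3 = 0.2764800
P(X≥1) = 1 − 0.0466560 = 0.9533440
Ratio = 0.2764800 / 0.9533440 = 0.2900107

0.29001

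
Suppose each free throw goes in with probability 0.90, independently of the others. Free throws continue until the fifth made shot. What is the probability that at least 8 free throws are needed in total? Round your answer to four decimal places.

0.0257

Needing more than 7 free throws ⇔ fewer than 5 successes in the first 7. With X ~ Binomial(7, 0.90), P(Y > 7) = P(X ≤ 4).
  k=0: C(7,0)·0.90^0·0.10^7 = 0.000000
  k=1: C(7,1)·0.90^1·0.10^6 = 0.000006
  k=2: C(7,2)·0.90^2·0.10^5 = 0.000170
  k=3: C(7,3)·0.90^3·0.10^4 = 0.002551
  k=4: C(7,4)·0.90^4·0.10^3 = 0.022964
P(X ≤ 4) = 0.025691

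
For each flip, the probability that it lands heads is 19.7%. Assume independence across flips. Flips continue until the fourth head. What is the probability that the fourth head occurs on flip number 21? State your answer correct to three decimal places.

0.041

Y = trial on which the fourth success occurs; negative binomial, r=4, p=0.197.
P(Y=21) = C(20,3) · p^4 · (1−p)^17
= 1140 · 0.0015061 · 0.023997 = 0.04120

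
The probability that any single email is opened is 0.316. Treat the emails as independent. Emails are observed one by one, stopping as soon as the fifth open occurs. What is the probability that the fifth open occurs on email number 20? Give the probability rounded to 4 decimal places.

Y = trial on which the fifth success occurs; negative binomial, r=5, p=0.316.
P(Y=20) = C(19,4) · p^5 · (1−p)^15
= 3876 · 0.0031509 · 0.0033562 = 0.040988

0.0410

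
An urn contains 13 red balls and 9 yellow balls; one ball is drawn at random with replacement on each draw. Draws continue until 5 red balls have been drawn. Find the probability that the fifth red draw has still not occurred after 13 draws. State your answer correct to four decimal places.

0.0374

Needing more than 13 draws ⇔ fewer than 5 successes in the first 13. With X ~ Binomial(13, 0.590909), P(Y > 13) = P(X ≤ 4).
  k=0: C(13,0)·0.590909^0·0.409091^13 = 0.000009
  k=1: C(13,1)·0.590909^1·0.409091^12 = 0.000169
  k=2: C(13,2)·0.590909^2·0.409091^11 = 0.001463
  k=3: C(13,3)·0.590909^3·0.409091^10 = 0.007747
  k=4: C(13,4)·0.590909^4·0.409091^9 = 0.027975
P(X ≤ 4) = 0.037362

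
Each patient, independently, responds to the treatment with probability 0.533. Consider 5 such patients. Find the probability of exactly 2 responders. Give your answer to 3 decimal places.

0.289

X ~ Binomial(n=5, p=0.533).
P(X=2) = C(5,2) · p^2 · (1−p)^3
= 10 · 0.28409 · 0.10185 = 0.28934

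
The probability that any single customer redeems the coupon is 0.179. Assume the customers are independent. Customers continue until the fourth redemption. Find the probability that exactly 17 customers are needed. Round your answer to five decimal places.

0.04427

Y = trial on which the fourth success occurs; negative binomial, r=4, p=0.179.
P(Y=17) = C(16,3) · p^4 · (1−p)^13
= 560 · 0.0010266 · 0.076995 = 0.0442651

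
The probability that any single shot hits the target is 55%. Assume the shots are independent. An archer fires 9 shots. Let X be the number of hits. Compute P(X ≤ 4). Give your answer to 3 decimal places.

X ~ Binomial(9, 0.55); P(X ≤ 4) = Σ C(9,k) p^k (1−p)^(9−k) over k:
  k=0: C(9,0)·0.55^0·0.45^9 = 0.00076
  k=1: C(9,1)·0.55^1·0.45^8 = 0.00832
  k=2: C(9,2)·0.55^2·0.45^7 = 0.04069
  k=3: C(9,3)·0.55^3·0.45^6 = 0.11605
  k=4: C(9,4)·0.55^4·0.45^5 = 0.21276
Total = 0.37858

0.379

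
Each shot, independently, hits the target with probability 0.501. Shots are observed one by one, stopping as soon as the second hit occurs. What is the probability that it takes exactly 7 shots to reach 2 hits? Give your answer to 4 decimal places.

0.0466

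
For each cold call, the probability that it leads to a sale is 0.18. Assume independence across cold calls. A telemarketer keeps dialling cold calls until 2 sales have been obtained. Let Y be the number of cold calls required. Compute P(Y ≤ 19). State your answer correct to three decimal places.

Finishing within 19 cold calls ⇔ at least 2 successes in the first 19. With X ~ Binomial(19, 0.18), P(Y ≤ 19) = 1 − P(X ≤ 1).
  k=0: C(19,0)·0.18^0·0.82^19 = 0.02304
  k=1: C(19,1)·0.18^1·0.82^18 = 0.09609
1 − 0.11913 = 0.88087

0.881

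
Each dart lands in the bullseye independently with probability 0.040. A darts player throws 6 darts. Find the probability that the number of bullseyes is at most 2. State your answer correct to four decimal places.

0.9988

X ~ Binomial(6, 0.04); P(X ≤ 2) = Σ C(6,k) p^k (1−p)^(6−k) over k:
  k=0: C(6,0)·0.04^0·0.96^6 = 0.782758
  k=1: C(6,1)·0.04^1·0.96^5 = 0.195689
  k=2: C(6,2)·0.04^2·0.96^4 = 0.020384
Total = 0.998832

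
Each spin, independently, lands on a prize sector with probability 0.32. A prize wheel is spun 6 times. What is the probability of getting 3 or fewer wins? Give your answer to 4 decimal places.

X ~ Binomial(6, 0.32); P(X ≤ 3) = Σ C(6,k) p^k (1−p)^(6−k) over k:
  k=0: C(6,0)·0.32^0·0.68^6 = 0.098867
  k=1: C(6,1)·0.32^1·0.68^5 = 0.279155
  k=2: C(6,2)·0.32^2·0.68^4 = 0.328418
  k=3: C(6,3)·0.32^3·0.68^3 = 0.206066
Total = 0.912507

0.9125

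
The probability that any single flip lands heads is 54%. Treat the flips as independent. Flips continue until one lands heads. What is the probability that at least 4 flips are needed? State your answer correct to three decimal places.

0.097

Y = number of flips to the first success; geometric, p = 0.54.
P(Y > 3) = P(first 3 all fail) = (1−p)^3 = 0.09734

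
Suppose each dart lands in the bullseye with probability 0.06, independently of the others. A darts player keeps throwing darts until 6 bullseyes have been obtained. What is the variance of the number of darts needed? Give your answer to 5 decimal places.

Y = total darts until the sixth success; negative binomial with r=6, p=0.06.
Var(Y) = r(1−p)/p² = 6·0.94 / 0.06² = 1566.6666667

1566.66667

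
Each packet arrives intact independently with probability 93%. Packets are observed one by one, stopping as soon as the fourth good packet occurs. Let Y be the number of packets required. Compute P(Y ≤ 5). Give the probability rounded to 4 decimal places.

0.9575

Finishing within 5 packets ⇔ at least 4 successes in the first 5. With X ~ Binomial(5, 0.93), P(Y ≤ 5) = 1 − P(X ≤ 3).
  k=0: C(5,0)·0.93^0·0.07^5 = 0.000002
  k=1: C(5,1)·0.93^1·0.07^4 = 0.000112
  k=2: C(5,2)·0.93^2·0.07^3 = 0.002967
  k=3: C(5,3)·0.93^3·0.07^2 = 0.039413
1 − 0.042493 = 0.957507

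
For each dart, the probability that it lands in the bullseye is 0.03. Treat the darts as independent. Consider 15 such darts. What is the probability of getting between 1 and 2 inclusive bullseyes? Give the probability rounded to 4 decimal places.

X ~ Binomial(15, 0.03); P(1 ≤ X ≤ 2) = Σ C(15,k) p^k (1−p)^(15−k) over k:
  k=1: C(15,1)·0.03^1·0.97^14 = 0.293776
  k=2: C(15,2)·0.03^2·0.97^13 = 0.063601
Total = 0.357377

0.3574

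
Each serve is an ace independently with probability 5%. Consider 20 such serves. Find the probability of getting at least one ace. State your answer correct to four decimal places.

0.6415

P(at least one) = 1 − P(none) = 1 − (1 − 0.05)^20
= 1 − 0.358486 = 0.641514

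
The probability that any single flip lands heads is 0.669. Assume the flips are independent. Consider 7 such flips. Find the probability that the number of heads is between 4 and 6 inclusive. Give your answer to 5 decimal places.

0.77029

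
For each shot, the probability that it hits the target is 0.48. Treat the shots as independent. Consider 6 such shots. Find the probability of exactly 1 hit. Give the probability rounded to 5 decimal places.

0.10950

X ~ Binomial(n=6, p=0.48).
P(X=1) = C(6,1) · p^1 · (1−p)^5
= 6 · 0.48 · 0.03802 = 0.1094988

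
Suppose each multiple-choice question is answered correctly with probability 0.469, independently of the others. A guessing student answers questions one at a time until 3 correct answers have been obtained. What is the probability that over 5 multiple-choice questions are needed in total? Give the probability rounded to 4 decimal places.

Needing more than 5 multiple-choice questions ⇔ fewer than 3 successes in the first 5. With X ~ Binomial(5, 0.469), P(Y > 5) = P(X ≤ 2).
  k=0: C(5,0)·0.469^0·0.531^5 = 0.042216
  k=1: C(5,1)·0.469^1·0.531^4 = 0.186432
  k=2: C(5,2)·0.469^2·0.531^3 = 0.329328
P(X ≤ 2) = 0.557976

0.5580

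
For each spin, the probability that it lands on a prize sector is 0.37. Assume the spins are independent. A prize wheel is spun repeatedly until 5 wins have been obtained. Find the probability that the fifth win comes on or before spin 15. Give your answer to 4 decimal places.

0.7062

Finishing within 15 spins ⇔ at least 5 successes in the first 15. With X ~ Binomial(15, 0.37), P(Y ≤ 15) = 1 − P(X ≤ 4).
  k=0: C(15,0)·0.37^0·0.63^15 = 0.000977
  k=1: C(15,1)·0.37^1·0.63^14 = 0.008611
  k=2: C(15,2)·0.37^2·0.63^13 = 0.035401
  k=3: C(15,3)·0.37^3·0.63^12 = 0.090096
  k=4: C(15,4)·0.37^4·0.63^11 = 0.158740
1 − 0.293825 = 0.706175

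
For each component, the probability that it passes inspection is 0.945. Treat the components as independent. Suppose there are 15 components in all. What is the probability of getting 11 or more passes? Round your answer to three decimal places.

0.999

X ~ Binomial(15, 0.945); P(X ≥ 11) = Σ C(15,k) p^k (1−p)^(15−k) over k:
  k=11: C(15,11)·0.945^11·0.055^4 = 0.00670
  k=12: C(15,12)·0.945^12·0.055^3 = 0.03840
  k=13: C(15,13)·0.945^13·0.055^2 = 0.15224
  k=14: C(15,14)·0.945^14·0.055^1 = 0.37368
  k=15: C(15,15)·0.945^15·0.055^0 = 0.42803
Total = 0.99905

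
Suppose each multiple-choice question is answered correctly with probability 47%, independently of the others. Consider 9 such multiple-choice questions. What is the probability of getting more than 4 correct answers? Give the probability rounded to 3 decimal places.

X ~ Binomial(9, 0.47); P(X ≥ 5) = Σ C(9,k) p^k (1−p)^(9−k) over k:
  k=5: C(9,5)·0.47^5·0.53^4 = 0.22801
  k=6: C(9,6)·0.47^6·0.53^3 = 0.13480
  k=7: C(9,7)·0.47^7·0.53^2 = 0.05123
  k=8: C(9,8)·0.47^8·0.53^1 = 0.01136
  k=9: C(9,9)·0.47^9·0.53^0 = 0.00112
Total = 0.42653

0.427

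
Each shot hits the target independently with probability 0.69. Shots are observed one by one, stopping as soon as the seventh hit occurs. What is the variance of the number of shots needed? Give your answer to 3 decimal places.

Y = total shots until the seventh success; negative binomial with r=7, p=0.69.
Var(Y) = r(1−p)/p² = 7·0.31 / 0.69² = 4.55787

4.558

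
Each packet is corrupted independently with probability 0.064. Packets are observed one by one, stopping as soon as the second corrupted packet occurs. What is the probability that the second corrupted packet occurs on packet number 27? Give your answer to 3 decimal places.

Y = trial on which the second success occurs; negative binomial, r=2, p=0.064.
P(Y=27) = C(26,1) · p^2 · (1−p)^25
= 26 · 0.004096 · 0.19138 = 0.02038

0.020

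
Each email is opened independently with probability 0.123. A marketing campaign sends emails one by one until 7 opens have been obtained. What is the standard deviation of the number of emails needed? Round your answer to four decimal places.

20.1439

Y = total emails until the seventh success; negative binomial with r=7, p=0.123.
SD(Y) = √[r(1−p)/p²] = √(405.776985) = 20.143907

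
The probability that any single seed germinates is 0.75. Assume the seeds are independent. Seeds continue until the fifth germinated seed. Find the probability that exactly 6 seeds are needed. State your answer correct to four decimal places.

Y = trial on which the fifth success occurs; negative binomial, r=5, p=0.75.
P(Y=6) = C(5,4) · p^5 · (1−p)^1
= 5 · 0.2373 · 0.25 = 0.296631

0.2966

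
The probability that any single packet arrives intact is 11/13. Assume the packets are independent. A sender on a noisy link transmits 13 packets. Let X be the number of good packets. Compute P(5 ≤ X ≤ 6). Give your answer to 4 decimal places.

0.0015

X ~ Binomial(13, 0.846154); P(5 ≤ X ≤ 6) = Σ C(13,k) p^k (1−p)^(13−k) over k:
  k=5: C(13,5)·0.846154^5·0.153846^8 = 0.000175
  k=6: C(13,6)·0.846154^6·0.153846^7 = 0.001285
Total = 0.001460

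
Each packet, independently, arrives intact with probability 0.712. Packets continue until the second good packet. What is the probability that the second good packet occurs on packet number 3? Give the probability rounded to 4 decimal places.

0.2920

Y = trial on which the second success occurs; negative binomial, r=2, p=0.712.
P(Y=3) = C(2,1) · p^2 · (1−p)^1
= 2 · 0.50694 · 0.288 = 0.292000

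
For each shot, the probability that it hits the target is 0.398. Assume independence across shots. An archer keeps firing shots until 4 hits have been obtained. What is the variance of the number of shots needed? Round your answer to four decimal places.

Y = total shots until the fourth success; negative binomial with r=4, p=0.398.
Var(Y) = r(1−p)/p² = 4·0.602 / 0.398² = 15.201636

15.2016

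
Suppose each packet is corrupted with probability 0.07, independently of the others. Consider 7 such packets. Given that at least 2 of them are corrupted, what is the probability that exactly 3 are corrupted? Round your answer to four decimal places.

0.1105

X ~ Binomial(7, 0.07). Want P(X=3 | X≥2) = P(X=3) / P(X≥2).
P(X=3) = C(7,3)·0.07^3·0.93^4 = 0.008980
P(X≥2) = 1 − 0.601701 − 0.317025 = 0.081274
Ratio = 0.008980 / 0.081274 = 0.110495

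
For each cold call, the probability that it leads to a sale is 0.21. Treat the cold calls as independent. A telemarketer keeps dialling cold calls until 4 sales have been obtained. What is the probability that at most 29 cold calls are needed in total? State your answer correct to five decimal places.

Finishing within 29 cold calls ⇔ at least 4 successes in the first 29. With X ~ Binomial(29, 0.21), P(Y ≤ 29) = 1 − P(X ≤ 3).
  k=0: C(29,0)·0.21^0·0.79^29 = 0.0010744
  k=1: C(29,1)·0.21^1·0.79^28 = 0.0082828
  k=2: C(29,2)·0.21^2·0.79^27 = 0.0308245
  k=3: C(29,3)·0.21^3·0.79^26 = 0.0737447
1 − 0.1139264 = 0.8860736

0.88607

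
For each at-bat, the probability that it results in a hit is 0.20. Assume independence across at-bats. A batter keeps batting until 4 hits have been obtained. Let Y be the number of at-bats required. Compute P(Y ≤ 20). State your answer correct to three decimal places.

Finishing within 20 at-bats ⇔ at least 4 successes in the first 20. With X ~ Binomial(20, 0.20), P(Y ≤ 20) = 1 − P(X ≤ 3).
  k=0: C(20,0)·0.20^0·0.80^20 = 0.01153
  k=1: C(20,1)·0.20^1·0.80^19 = 0.05765
  k=2: C(20,2)·0.20^2·0.80^18 = 0.13691
  k=3: C(20,3)·0.20^3·0.80^17 = 0.20536
1 − 0.41145 = 0.58855

0.589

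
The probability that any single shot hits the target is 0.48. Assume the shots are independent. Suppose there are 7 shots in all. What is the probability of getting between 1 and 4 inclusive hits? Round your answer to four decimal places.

0.7946

X ~ Binomial(7, 0.48); P(1 ≤ X ≤ 4) = Σ C(7,k) p^k (1−p)^(7−k) over k:
  k=1: C(7,1)·0.48^1·0.52^6 = 0.066429
  k=2: C(7,2)·0.48^2·0.52^5 = 0.183958
  k=3: C(7,3)·0.48^3·0.52^4 = 0.283012
  k=4: C(7,4)·0.48^4·0.52^3 = 0.261242
Total = 0.794641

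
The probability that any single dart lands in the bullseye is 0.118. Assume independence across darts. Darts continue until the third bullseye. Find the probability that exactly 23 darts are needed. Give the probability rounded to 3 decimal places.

Y = trial on which the third success occurs; negative binomial, r=3, p=0.118.
P(Y=23) = C(22,2) · p^3 · (1−p)^20
= 231 · 0.001643 · 0.081166 = 0.03081

0.031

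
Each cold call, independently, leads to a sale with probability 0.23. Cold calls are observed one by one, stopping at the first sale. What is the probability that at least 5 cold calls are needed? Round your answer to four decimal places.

Y = number of cold calls to the first success; geometric, p = 0.23.
P(Y > 4) = P(first 4 all fail) = (1−p)^4 = 0.351530

0.3515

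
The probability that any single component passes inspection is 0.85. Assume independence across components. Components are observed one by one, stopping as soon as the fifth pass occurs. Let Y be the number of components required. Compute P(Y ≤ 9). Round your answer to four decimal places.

0.9944

Finishing within 9 components ⇔ at least 5 successes in the first 9. With X ~ Binomial(9, 0.85), P(Y ≤ 9) = 1 − P(X ≤ 4).
  k=0: C(9,0)·0.85^0·0.15^9 = 0.000000
  k=1: C(9,1)·0.85^1·0.15^8 = 0.000002
  k=2: C(9,2)·0.85^2·0.15^7 = 0.000044
  k=3: C(9,3)·0.85^3·0.15^6 = 0.000588
  k=4: C(9,4)·0.85^4·0.15^5 = 0.004995
1 − 0.005629 = 0.994371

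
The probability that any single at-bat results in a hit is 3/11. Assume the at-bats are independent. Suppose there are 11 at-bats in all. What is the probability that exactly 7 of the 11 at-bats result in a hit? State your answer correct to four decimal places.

0.0104

X ~ Binomial(n=11, p=0.272727).
P(X=7) = C(11,7) · p^7 · (1−p)^4
= 330 · 0.00011223 · 0.27976 = 0.010361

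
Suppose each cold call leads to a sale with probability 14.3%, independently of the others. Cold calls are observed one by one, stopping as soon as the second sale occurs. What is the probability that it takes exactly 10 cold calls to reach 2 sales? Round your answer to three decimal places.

0.054

Y = trial on which the second success occurs; negative binomial, r=2, p=0.143.
P(Y=10) = C(9,1) · p^2 · (1−p)^8
= 9 · 0.020449 · 0.29097 = 0.05355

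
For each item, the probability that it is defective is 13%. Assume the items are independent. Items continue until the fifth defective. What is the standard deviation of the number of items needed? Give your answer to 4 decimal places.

16.0436

Y = total items until the fifth success; negative binomial with r=5, p=0.13.
SD(Y) = √[r(1−p)/p²] = √(257.396450) = 16.043580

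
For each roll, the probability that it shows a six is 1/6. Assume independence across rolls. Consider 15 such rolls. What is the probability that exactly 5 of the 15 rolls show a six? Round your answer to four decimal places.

0.0624

X ~ Binomial(n=15, p=0.166667).
P(X=5) = C(15,5) · p^5 · (1−p)^10
= 3003 · 0.0001286 · 0.16151 = 0.062372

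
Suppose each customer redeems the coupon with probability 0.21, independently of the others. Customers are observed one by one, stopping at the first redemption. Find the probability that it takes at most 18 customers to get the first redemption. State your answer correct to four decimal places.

Y = number of customers to the first success; geometric, p = 0.21.
P(Y ≤ 18) = 1 − (1−p)^18 = 1 − 0.014364 = 0.985636

0.9856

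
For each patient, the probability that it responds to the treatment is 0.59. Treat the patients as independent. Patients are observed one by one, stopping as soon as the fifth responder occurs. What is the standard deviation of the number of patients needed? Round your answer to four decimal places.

2.4267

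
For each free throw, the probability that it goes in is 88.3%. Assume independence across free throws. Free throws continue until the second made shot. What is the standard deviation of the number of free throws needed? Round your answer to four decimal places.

Y = total free throws until the second success; negative binomial with r=2, p=0.883.
SD(Y) = √[r(1−p)/p²] = √(0.300120) = 0.547832

0.5478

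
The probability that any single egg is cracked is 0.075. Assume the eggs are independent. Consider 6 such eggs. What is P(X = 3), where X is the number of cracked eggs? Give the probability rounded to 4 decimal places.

X ~ Binomial(n=6, p=0.075).
P(X=3) = C(6,3) · p^3 · (1−p)^3
= 20 · 0.00042187 · 0.79145 = 0.006678

0.0067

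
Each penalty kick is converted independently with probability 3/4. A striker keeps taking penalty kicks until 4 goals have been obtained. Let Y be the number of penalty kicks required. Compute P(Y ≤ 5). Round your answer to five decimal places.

Finishing within 5 penalty kicks ⇔ at least 4 successes in the first 5. With X ~ Binomial(5, 0.75), P(Y ≤ 5) = 1 − P(X ≤ 3).
  k=0: C(5,0)·0.75^0·0.25^5 = 0.0009766
  k=1: C(5,1)·0.75^1·0.25^4 = 0.0146484
  k=2: C(5,2)·0.75^2·0.25^3 = 0.0878906
  k=3: C(5,3)·0.75^3·0.25^2 = 0.2636719
1 − 0.3671875 = 0.6328125

0.63281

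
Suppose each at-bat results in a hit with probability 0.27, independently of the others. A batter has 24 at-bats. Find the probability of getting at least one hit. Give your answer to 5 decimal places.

P(at least one) = 1 − P(none) = 1 − (1 − 0.27)^24
= 1 − 0.0005245 = 0.9994755

0.99948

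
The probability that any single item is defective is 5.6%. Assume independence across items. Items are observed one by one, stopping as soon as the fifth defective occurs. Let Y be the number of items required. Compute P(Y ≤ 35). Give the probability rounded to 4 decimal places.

Finishing within 35 items ⇔ at least 5 successes in the first 35. With X ~ Binomial(35, 0.056), P(Y ≤ 35) = 1 − P(X ≤ 4).
  k=0: C(35,0)·0.056^0·0.944^35 = 0.133052
  k=1: C(35,1)·0.056^1·0.944^34 = 0.276251
  k=2: C(35,2)·0.056^2·0.944^33 = 0.278592
  k=3: C(35,3)·0.056^3·0.944^32 = 0.181793
  k=4: C(35,4)·0.056^4·0.944^31 = 0.086275
1 − 0.955963 = 0.044037

0.0440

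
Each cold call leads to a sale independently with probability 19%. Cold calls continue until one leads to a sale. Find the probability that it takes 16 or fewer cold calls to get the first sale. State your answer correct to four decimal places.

Y = number of cold calls to the first success; geometric, p = 0.19.
P(Y ≤ 16) = 1 − (1−p)^16 = 1 − 0.034337 = 0.965663

0.9657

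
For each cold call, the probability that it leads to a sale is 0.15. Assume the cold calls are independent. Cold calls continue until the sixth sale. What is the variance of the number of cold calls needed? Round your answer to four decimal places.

Y = total cold calls until the sixth success; negative binomial with r=6, p=0.15.
Var(Y) = r(1−p)/p² = 6·0.85 / 0.15² = 226.666667

226.6667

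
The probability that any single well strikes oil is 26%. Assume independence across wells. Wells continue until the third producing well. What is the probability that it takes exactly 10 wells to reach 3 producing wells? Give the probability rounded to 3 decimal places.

0.077

Y = trial on which the third success occurs; negative binomial, r=3, p=0.26.
P(Y=10) = C(9,2) · p^3 · (1−p)^7
= 36 · 0.017576 · 0.12151 = 0.07689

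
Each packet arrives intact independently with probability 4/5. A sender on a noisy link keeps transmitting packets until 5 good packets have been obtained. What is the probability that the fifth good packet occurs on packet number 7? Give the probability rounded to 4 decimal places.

0.1966

Y = trial on which the fifth success occurs; negative binomial, r=5, p=0.80.
P(Y=7) = C(6,4) · p^5 · (1−p)^2
= 15 · 0.32768 · 0.04 = 0.196608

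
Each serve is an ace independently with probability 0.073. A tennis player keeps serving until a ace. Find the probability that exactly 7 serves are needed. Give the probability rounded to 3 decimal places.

Geometric (trials to first success), p = 0.073.
P(Y = 7) = (1−p)^6 · p = 0.63457 · 0.073 = 0.04632

0.046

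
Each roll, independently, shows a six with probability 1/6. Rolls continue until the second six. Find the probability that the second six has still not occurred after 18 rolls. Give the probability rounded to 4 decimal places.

0.1728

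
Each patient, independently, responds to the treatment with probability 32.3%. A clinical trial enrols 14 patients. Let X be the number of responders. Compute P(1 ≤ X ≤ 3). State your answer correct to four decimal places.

0.2843

X ~ Binomial(14, 0.323); P(1 ≤ X ≤ 3) = Σ C(14,k) p^k (1−p)^(14−k) over k:
  k=1: C(14,1)·0.323^1·0.677^13 = 0.028378
  k=2: C(14,2)·0.323^2·0.677^12 = 0.088006
  k=3: C(14,3)·0.323^3·0.677^11 = 0.167952
Total = 0.284335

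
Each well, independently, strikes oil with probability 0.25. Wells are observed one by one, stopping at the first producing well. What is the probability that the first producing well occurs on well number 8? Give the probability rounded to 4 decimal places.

Geometric (trials to first success), p = 0.25.
P(Y = 8) = (1−p)^7 · p = 0.13348 · 0.25 = 0.033371

0.0334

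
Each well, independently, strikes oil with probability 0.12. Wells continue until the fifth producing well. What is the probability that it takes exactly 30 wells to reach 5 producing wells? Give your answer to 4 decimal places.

0.0242

Y = trial on which the fifth success occurs; negative binomial, r=5, p=0.12.
P(Y=30) = C(29,4) · p^5 · (1−p)^25
= 23751 · 2.4883e-05 · 0.040932 = 0.024191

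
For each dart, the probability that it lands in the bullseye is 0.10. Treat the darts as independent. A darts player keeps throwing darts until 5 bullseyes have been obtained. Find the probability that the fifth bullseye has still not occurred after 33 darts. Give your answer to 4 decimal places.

Needing more than 33 darts ⇔ fewer than 5 successes in the first 33. With X ~ Binomial(33, 0.10), P(Y > 33) = P(X ≤ 4).
  k=0: C(33,0)·0.10^0·0.90^33 = 0.030903
  k=1: C(33,1)·0.10^1·0.90^32 = 0.113312
  k=2: C(33,2)·0.10^2·0.90^31 = 0.201443
  k=3: C(33,3)·0.10^3·0.90^30 = 0.231286
  k=4: C(33,4)·0.10^4·0.90^29 = 0.192738
P(X ≤ 4) = 0.769682

0.7697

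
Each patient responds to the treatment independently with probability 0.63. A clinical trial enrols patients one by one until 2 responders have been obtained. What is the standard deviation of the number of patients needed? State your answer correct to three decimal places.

Y = total patients until the second success; negative binomial with r=2, p=0.63.
SD(Y) = √[r(1−p)/p²] = √(1.86445) = 1.36545

1.365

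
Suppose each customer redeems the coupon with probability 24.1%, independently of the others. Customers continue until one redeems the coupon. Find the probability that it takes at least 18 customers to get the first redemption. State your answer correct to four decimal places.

Y = number of customers to the first success; geometric, p = 0.241.
P(Y > 17) = P(first 17 all fail) = (1−p)^17 = 0.009207

0.0092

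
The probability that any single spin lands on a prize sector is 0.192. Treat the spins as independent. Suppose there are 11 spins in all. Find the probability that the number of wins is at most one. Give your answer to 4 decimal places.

X ~ Binomial(11, 0.192); P(X ≤ 1) = Σ C(11,k) p^k (1−p)^(11−k) over k:
  k=0: C(11,0)·0.192^0·0.808^11 = 0.095835
  k=1: C(11,1)·0.192^1·0.808^10 = 0.250500
Total = 0.346335

0.3463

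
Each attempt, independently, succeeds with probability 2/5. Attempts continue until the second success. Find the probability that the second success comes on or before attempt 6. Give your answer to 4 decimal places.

Finishing within 6 attempts ⇔ at least 2 successes in the first 6. With X ~ Binomial(6, 0.40), P(Y ≤ 6) = 1 − P(X ≤ 1).
  k=0: C(6,0)·0.40^0·0.60^6 = 0.046656
  k=1: C(6,1)·0.40^1·0.60^5 = 0.186624
1 − 0.233280 = 0.766720

0.7667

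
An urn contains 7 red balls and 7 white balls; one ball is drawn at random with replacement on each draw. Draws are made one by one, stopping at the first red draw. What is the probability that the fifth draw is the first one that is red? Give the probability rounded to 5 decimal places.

0.03125

Geometric (trials to first success), p = 0.50.
P(Y = 5) = (1−p)^4 · p = 0.0625 · 0.50 = 0.0312500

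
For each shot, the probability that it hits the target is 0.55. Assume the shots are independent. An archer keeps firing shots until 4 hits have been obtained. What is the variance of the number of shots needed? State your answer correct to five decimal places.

5.95041

Y = total shots until the fourth success; negative binomial with r=4, p=0.55.
Var(Y) = r(1−p)/p² = 4·0.45 / 0.55² = 5.9504132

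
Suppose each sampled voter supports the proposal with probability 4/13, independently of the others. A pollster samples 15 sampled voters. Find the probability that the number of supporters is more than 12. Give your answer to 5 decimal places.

X ~ Binomial(15, 0.307692); P(X ≥ 13) = Σ C(15,k) p^k (1−p)^(15−k) over k:
  k=13: C(15,13)·0.307692^13·0.692308^2 = 0.0000112
  k=14: C(15,14)·0.307692^14·0.692308^1 = 0.0000007
  k=15: C(15,15)·0.307692^15·0.692308^0 = 0.0000000
Total = 0.0000119

0.00001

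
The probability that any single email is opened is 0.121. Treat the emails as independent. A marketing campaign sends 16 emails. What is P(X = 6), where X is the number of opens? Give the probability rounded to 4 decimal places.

X ~ Binomial(n=16, p=0.121).
P(X=6) = C(16,6) · p^6 · (1−p)^10
= 8008 · 3.1384e-06 · 0.27535 = 0.006920

0.0069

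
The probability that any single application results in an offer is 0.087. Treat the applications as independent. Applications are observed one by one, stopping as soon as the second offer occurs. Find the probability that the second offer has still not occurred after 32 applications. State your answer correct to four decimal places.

Needing more than 32 applications ⇔ fewer than 2 successes in the first 32. With X ~ Binomial(32, 0.087), P(Y > 32) = P(X ≤ 1).
  k=0: C(32,0)·0.087^0·0.913^32 = 0.054333
  k=1: C(32,1)·0.087^1·0.913^31 = 0.165677
P(X ≤ 1) = 0.220011

0.2200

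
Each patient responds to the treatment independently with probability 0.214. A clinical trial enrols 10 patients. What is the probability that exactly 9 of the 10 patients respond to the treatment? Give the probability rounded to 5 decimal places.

X ~ Binomial(n=10, p=0.214).
P(X=9) = C(10,9) · p^9 · (1−p)^1
= 10 · 9.4129e-07 · 0.786 = 0.0000074

0.00001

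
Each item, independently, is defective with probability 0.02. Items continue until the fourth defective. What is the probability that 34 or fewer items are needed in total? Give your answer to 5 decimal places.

0.00460

Finishing within 34 items ⇔ at least 4 successes in the first 34. With X ~ Binomial(34, 0.02), P(Y ≤ 34) = 1 − P(X ≤ 3).
  k=0: C(34,0)·0.02^0·0.98^34 = 0.5031374
  k=1: C(34,1)·0.02^1·0.98^33 = 0.3491157
  k=2: C(34,2)·0.02^2·0.98^32 = 0.1175594
  k=3: C(34,3)·0.02^3·0.98^31 = 0.0255912
1 − 0.9954036 = 0.0045964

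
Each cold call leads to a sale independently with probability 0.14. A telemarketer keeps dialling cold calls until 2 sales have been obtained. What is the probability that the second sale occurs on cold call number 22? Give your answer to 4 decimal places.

Y = trial on which the second success occurs; negative binomial, r=2, p=0.14.
P(Y=22) = C(21,1) · p^2 · (1−p)^20
= 21 · 0.0196 · 0.048974 = 0.020158

0.0202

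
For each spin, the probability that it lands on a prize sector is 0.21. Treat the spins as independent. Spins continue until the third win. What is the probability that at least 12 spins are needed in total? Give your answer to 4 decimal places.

0.5842

Needing more than 11 spins ⇔ fewer than 3 successes in the first 11. With X ~ Binomial(11, 0.21), P(Y > 11) = P(X ≤ 2).
  k=0: C(11,0)·0.21^0·0.79^11 = 0.074799
  k=1: C(11,1)·0.21^1·0.79^10 = 0.218717
  k=2: C(11,2)·0.21^2·0.79^9 = 0.290700
P(X ≤ 2) = 0.584217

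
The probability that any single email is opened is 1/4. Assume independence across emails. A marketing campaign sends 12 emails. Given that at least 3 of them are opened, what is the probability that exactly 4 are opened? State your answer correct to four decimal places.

X ~ Binomial(12, 0.25). Want P(X=4 | X≥3) = P(X=4) / P(X≥3).
P(X=4) = C(12,4)·0.25^4·0.75^8 = 0.193578
P(X≥3) = 1 − 0.031676 − 0.126705 − 0.232293 = 0.609325
Ratio = 0.193578 / 0.609325 = 0.317692

0.3177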